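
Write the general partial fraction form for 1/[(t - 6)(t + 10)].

Distinct linear factors: P/(t - 6) + Q/(t + 10)


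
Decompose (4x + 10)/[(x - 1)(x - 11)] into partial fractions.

At x=1: α = (4·1 + 10)/(1 - 11) = -7/5. At x=11: β = (4·11 + 10)/(11 - 1) = 27/5
Result: (-7/5)/(x - 1) + (27/5)/(x - 11)


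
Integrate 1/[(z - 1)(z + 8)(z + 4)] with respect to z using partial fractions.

Cover-up: P = 1/45, Q = 1/36, R = -1/20. Decomposition: (1/45)/(z - 1) + (1/36)/(z + 8) - (1/20)/(z + 4). Integrate each term: (1/45) ln|(z - 1)| + (1/36) ln|(z + 8)| - (1/20) ln|(z + 4)| + C


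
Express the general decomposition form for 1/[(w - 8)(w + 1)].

Distinct linear factors: A/(w - 8) + B/(w + 1)


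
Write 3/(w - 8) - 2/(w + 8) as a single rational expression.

Common denominator (w - 8)(w + 8). Numerator: 3(w + 8) - 2(w - 8) = (3w + 24) - (2w - 16) = w + 40
Result: (w + 40)/[(w - 8)(w + 8)]


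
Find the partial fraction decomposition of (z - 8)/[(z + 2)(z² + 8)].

At z=-2: P = (1·(-2) - 8)/((-2)² + 8) = -5/6. Q = -P = 5/6, R = 1 - (-2)·P = -2/3
Result: (-5/6)/(z + 2) + ((5/6)z - 2/3)/(z² + 8)


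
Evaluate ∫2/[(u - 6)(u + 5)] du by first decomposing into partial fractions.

Decompose: 2/[(u - 6)(u + 5)] = (2/11)/(u - 6) - (2/11)/(u + 5). Integrate each term: (2/11) ln|(u - 6)| - (2/11) ln|(u + 5)| + C


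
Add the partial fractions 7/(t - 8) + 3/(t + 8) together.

Common denominator (t - 8)(t + 8). Numerator: 7(t + 8) + 3(t - 8) = (7t + 56) + (3t - 24) = 10t + 32
Result: (10t + 32)/[(t - 8)(t + 8)]


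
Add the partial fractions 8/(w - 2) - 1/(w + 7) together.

Common denominator (w - 2)(w + 7). Numerator: 8(w + 7) - 1(w - 2) = (8w + 56) - (w - 2) = 7w + 58
Result: (7w + 58)/[(w - 2)(w + 7)]


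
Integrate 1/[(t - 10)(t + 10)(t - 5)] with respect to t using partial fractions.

Cover-up: A = 1/100, B = 1/300, C = -1/75. Decomposition: (1/100)/(t - 10) + (1/300)/(t + 10) - (1/75)/(t - 5). Integrate each term: (1/100) ln|(t - 10)| + (1/300) ln|(t + 10)| - (1/75) ln|(t - 5)| + C


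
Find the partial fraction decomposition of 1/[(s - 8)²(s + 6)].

Cover-up at s=-6: γ = 1/(-6 - 8)² = 1/196. Cover-up at s=8: β = 1/(8 + 6) = 1/14. Comparing s² coeff: α = -γ = -1/196
Result: (-1/196)/(s - 8) + (1/14)/(s - 8)² + (1/196)/(s + 6)


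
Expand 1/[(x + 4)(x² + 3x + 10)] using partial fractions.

Cover-up at x = -4: α = 1/((-4)² + 3·(-4) + 10) = 1/14. Then β = -α = -1/14, γ = -α·(3 - 4) = 1/14
Result: (1/14)/(x + 4) - ((1/14)x - 1/14)/(x² + 3x + 10)


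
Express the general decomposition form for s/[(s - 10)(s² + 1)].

Linear + irreducible quadratic: α/(s - 10) + (βs + γ)/(s² + 1)


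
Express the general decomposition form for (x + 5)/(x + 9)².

Repeated linear factor: P/(x + 9) + Q/(x + 9)²


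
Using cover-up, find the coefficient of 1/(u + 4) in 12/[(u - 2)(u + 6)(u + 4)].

Cover (u + 4), set u=-4: 12/[(-4 - 2)(-4 + 6)] = -1


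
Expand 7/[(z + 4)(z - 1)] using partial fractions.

7/(z + 4)(z - 1) = α/(z + 4) + β/(z - 1). α = 7/(-4 - 1) = -7/5, β = 7/(1 + 4) = 7/5
Result: (-7/5)/(z + 4) + (7/5)/(z - 1)


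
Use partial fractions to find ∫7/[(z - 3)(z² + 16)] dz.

Cover-up at z=3: P = 7/(3²+16) = 7/25. Coeff matching: Q = -7/25, R = -21/25. Decomposition: (7/25)/(z - 3) - ((7/25)z + 21/25)/(z² + 16). Integrate: linear → ln, quadratic → (1/2)ln + arctan: (7/25) ln|(z - 3)| - (7/50) ln(z² + 16) - (21/100) arctan(z/4) + C


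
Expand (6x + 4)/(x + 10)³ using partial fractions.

(6x + 4) = P(x + 10)² + Q(x + 10) + R. At x = -10: R = 6·(-10) + 4 = -56. Coefficients: P = 0, Q = 6
Result: 6/(x + 10)² - 56/(x + 10)³


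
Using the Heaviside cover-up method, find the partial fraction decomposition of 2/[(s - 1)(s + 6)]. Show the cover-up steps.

Cover (s - 1): set s=1, get A = 2/(1 + 6) = 2/7. Cover (s + 6): set s=-6, get B = 2/(-6 - 1) = -2/7.
Result: (2/7)/(s - 1) - (2/7)/(s + 6)


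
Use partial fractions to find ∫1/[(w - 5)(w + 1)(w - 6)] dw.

Cover-up: P = -1/6, Q = 1/42, R = 1/7. Decomposition: (-1/6)/(w - 5) + (1/42)/(w + 1) + (1/7)/(w - 6). Integrate each term: (-1/6) ln|(w - 5)| + (1/42) ln|(w + 1)| + (1/7) ln|(w - 6)| + C


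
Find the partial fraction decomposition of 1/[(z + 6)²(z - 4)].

Cover-up at z=4: γ = 1/(4 + 6)² = 1/100. Cover-up at z=-6: β = 1/(-6 - 4) = -1/10. Comparing z² coeff: α = -γ = -1/100
Result: (-1/100)/(z + 6) - (1/10)/(z + 6)² + (1/100)/(z - 4)


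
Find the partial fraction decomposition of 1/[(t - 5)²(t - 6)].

Cover-up at t=6: C = 1/(6 - 5)² = 1. Cover-up at t=5: B = 1/(5 - 6) = -1. Comparing t² coeff: A = -C = -1
Result: -1/(t - 5) - 1/(t - 5)² + 1/(t - 6)


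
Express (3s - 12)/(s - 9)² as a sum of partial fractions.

(3s - 12) = P(s - 9) + Q. At s = 9: Q = 3·9 - 12 = 15. Coeff of s: P = 3
Result: 3/(s - 9) + 15/(s - 9)²


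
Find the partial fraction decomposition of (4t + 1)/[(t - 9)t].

At t=9: α = (4·9 + 1)/(9 - 0) = 37/9. At t=0: β = (4·0 + 1)/(0 - 9) = -1/9
Result: (37/9)/(t - 9) - (1/9)/t


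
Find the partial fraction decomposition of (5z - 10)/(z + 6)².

(5z - 10) = P(z + 6) + Q. At z = -6: Q = 5·(-6) - 10 = -40. Coeff of z: P = 5
Result: 5/(z + 6) - 40/(z + 6)²


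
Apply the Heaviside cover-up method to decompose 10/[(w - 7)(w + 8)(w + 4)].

Cover (w - 7), w=7: α = 10/[(7 + 8)(7 + 4)] = 2/33. Cover (w + 8), w=-8: β = 10/[(-8 - 7)(-8 + 4)] = 1/6. Cover (w + 4), w=-4: γ = 10/[(-4 - 7)(-4 + 8)] = -5/22.
Result: (2/33)/(w - 7) + (1/6)/(w + 8) - (5/22)/(w + 4)


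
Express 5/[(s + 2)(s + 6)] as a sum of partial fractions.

5/(s + 2)(s + 6) = A/(s + 2) + B/(s + 6). A = 5/(-2 + 6) = 5/4, B = 5/(-6 + 2) = -5/4
Result: (5/4)/(s + 2) - (5/4)/(s + 6)


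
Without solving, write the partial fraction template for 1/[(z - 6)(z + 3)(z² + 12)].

Two linear + quadratic: A/(z - 6) + B/(z + 3) + (Cz + D)/(z² + 12)


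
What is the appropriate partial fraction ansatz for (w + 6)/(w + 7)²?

Repeated linear factor: P/(w + 7) + Q/(w + 7)²


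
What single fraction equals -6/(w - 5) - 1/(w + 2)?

Common denominator (w - 5)(w + 2). Numerator: -6(w + 2) - 1(w - 5) = (-6w - 12) - (w - 5) = -7w - 7
Result: (-7w - 7)/[(w - 5)(w + 2)]


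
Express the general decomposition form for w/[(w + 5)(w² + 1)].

Linear + irreducible quadratic: A/(w + 5) + (Bw + C)/(w² + 1)


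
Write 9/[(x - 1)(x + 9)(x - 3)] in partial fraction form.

Using cover-up method: P = -9/20, Q = 3/40, R = 3/8
Result: (-9/20)/(x - 1) + (3/40)/(x + 9) + (3/8)/(x - 3)


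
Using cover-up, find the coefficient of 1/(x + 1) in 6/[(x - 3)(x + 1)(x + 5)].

Cover (x + 1), set x=-1: 6/[(-1 - 3)(-1 + 5)] = -3/8


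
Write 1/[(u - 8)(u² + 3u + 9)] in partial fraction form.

Cover-up at u = 8: P = 1/(8² + 3·8 + 9) = 1/97. Then Q = -P = -1/97, R = -P·(3 + 8) = -11/97
Result: (1/97)/(u - 8) - ((1/97)u + 11/97)/(u² + 3u + 9)


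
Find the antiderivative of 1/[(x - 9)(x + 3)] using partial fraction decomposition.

Decompose: 1/[(x - 9)(x + 3)] = (1/12)/(x - 9) - (1/12)/(x + 3). Integrate each term: (1/12) ln|(x - 9)| - (1/12) ln|(x + 3)| + C


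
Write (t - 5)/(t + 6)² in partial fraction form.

(t - 5) = A(t + 6) + B. At t = -6: B = 1·(-6) - 5 = -11. Coeff of t: A = 1
Result: 1/(t + 6) - 11/(t + 6)²


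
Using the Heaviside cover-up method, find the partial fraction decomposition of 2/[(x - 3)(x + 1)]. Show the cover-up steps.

Cover (x - 3): set x=3, get P = 2/(3 + 1) = 1/2. Cover (x + 1): set x=-1, get Q = 2/(-1 - 3) = -1/2.
Result: (1/2)/(x - 3) - (1/2)/(x + 1)


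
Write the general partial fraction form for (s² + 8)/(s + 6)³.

Repeated linear factor (power 3): P/(s + 6) + Q/(s + 6)² + R/(s + 6)³


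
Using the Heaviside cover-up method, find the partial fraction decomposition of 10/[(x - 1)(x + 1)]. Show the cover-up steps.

Cover (x - 1): set x=1, get P = 10/(1 + 1) = 5. Cover (x + 1): set x=-1, get Q = 10/(-1 - 1) = -5.
Result: 5/(x - 1) - 5/(x + 1)


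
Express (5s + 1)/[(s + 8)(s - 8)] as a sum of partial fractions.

At s=-8: P = (5·(-8) + 1)/(-8 - 8) = 39/16. At s=8: Q = (5·8 + 1)/(8 + 8) = 41/16
Result: (39/16)/(s + 8) + (41/16)/(s - 8)


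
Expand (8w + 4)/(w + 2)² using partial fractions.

(8w + 4) = α(w + 2) + β. At w = -2: β = 8·(-2) + 4 = -12. Coeff of w: α = 8
Result: 8/(w + 2) - 12/(w + 2)²


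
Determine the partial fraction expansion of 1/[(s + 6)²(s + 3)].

Cover-up at s=-3: γ = 1/(-3 + 6)² = 1/9. Cover-up at s=-6: β = 1/(-6 + 3) = -1/3. Comparing s² coeff: α = -γ = -1/9
Result: (-1/9)/(s + 6) - (1/3)/(s + 6)² + (1/9)/(s + 3)


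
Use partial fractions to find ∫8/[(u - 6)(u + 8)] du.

Decompose: 8/[(u - 6)(u + 8)] = (4/7)/(u - 6) - (4/7)/(u + 8). Integrate each term: (4/7) ln|(u - 6)| - (4/7) ln|(u + 8)| + C


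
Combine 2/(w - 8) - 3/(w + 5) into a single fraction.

Common denominator (w - 8)(w + 5). Numerator: 2(w + 5) - 3(w - 8) = (2w + 10) - (3w - 24) = -w + 34
Result: (-w + 34)/[(w - 8)(w + 5)]


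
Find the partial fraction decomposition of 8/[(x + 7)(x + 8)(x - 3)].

Using cover-up method: A = -4/5, B = 8/11, C = 4/55
Result: (-4/5)/(x + 7) + (8/11)/(x + 8) + (4/55)/(x - 3)


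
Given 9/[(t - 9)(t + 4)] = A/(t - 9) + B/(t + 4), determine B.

Cover-up at t = -4: B = 9/(-4 - 9) = -9/13


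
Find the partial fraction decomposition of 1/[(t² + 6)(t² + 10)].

Coefficient matching gives A = C = 0, B = 1/(10-6) = 1/4, D = -B = -1/4
Result: (1/4)/(t² + 6) - (1/4)/(t² + 10)


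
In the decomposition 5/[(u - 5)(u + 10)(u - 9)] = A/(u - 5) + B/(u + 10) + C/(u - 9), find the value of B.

Cover-up at u = -10: B = 5/[(-10 - 5)(-10 - 9)] = 5/[(-15)(-19)] = 5/285 = 1/57


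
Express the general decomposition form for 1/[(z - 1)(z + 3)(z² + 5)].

Two linear + quadratic: P/(z - 1) + Q/(z + 3) + (Rz + S)/(z² + 5)


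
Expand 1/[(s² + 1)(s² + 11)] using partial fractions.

Coefficient matching gives α = γ = 0, β = 1/(11-1) = 1/10, δ = -β = -1/10
Result: (1/10)/(s² + 1) - (1/10)/(s² + 11)


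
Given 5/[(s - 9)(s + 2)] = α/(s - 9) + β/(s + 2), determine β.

Cover-up at s = -2: β = 5/(-2 - 9) = -5/11


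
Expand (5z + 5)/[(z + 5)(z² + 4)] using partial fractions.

At z=-5: α = (5·(-5) + 5)/((-5)² + 4) = -20/29. β = -α = 20/29, γ = 5 - (-5)·α = 45/29
Result: (-20/29)/(z + 5) + ((20/29)z + 45/29)/(z² + 4)


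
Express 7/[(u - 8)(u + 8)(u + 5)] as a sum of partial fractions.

Using cover-up method: α = 7/208, β = 7/48, γ = -7/39
Result: (7/208)/(u - 8) + (7/48)/(u + 8) - (7/39)/(u + 5)


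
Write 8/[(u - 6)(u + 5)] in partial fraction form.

8/(u - 6)(u + 5) = α/(u - 6) + β/(u + 5). α = 8/(6 + 5) = 8/11, β = 8/(-5 - 6) = -8/11
Result: (8/11)/(u - 6) - (8/11)/(u + 5)


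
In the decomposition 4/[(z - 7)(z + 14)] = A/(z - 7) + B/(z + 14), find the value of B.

Cover-up at z = -14: B = 4/(-14 - 7) = -4/21


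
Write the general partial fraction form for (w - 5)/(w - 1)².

Repeated linear factor: A/(w - 1) + B/(w - 1)²


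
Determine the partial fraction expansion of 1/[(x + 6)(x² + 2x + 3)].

Cover-up at x = -6: A = 1/((-6)² + 2·(-6) + 3) = 1/27. Then B = -A = -1/27, C = -A·(2 - 6) = 4/27
Result: (1/27)/(x + 6) - ((1/27)x - 4/27)/(x² + 2x + 3)


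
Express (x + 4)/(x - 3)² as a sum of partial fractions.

(x + 4) = α(x - 3) + β. At x = 3: β = 1·3 + 4 = 7. Coeff of x: α = 1
Result: 1/(x - 3) + 7/(x - 3)²


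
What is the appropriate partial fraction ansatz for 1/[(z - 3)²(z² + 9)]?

Repeated linear + quadratic: α/(z - 3) + β/(z - 3)² + (γz + δ)/(z² + 9)


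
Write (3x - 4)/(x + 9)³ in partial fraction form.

(3x - 4) = α(x + 9)² + β(x + 9) + γ. At x = -9: γ = 3·(-9) - 4 = -31. Coefficients: α = 0, β = 3
Result: 3/(x + 9)² - 31/(x + 9)³


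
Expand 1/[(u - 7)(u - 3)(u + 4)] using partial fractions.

Using cover-up method: α = 1/44, β = -1/28, γ = 1/77
Result: (1/44)/(u - 7) - (1/28)/(u - 3) + (1/77)/(u + 4)


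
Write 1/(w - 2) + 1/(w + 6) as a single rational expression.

Common denominator (w - 2)(w + 6). Numerator: 1(w + 6) + 1(w - 2) = (w + 6) + (w - 2) = 2w + 4
Result: (2w + 4)/[(w - 2)(w + 6)]


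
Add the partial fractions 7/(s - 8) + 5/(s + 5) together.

Common denominator (s - 8)(s + 5). Numerator: 7(s + 5) + 5(s - 8) = (7s + 35) + (5s - 40) = 12s - 5
Result: (12s - 5)/[(s - 8)(s + 5)]


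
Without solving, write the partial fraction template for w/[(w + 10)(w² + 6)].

Linear + irreducible quadratic: A/(w + 10) + (Bw + C)/(w² + 6)


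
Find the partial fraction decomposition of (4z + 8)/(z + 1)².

(4z + 8) = A(z + 1) + B. At z = -1: B = 4·(-1) + 8 = 4. Coeff of z: A = 4
Result: 4/(z + 1) + 4/(z + 1)²


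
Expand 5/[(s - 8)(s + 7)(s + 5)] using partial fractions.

Using cover-up method: P = 1/39, Q = 1/6, R = -5/26
Result: (1/39)/(s - 8) + (1/6)/(s + 7) - (5/26)/(s + 5)


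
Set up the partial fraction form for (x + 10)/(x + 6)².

Repeated linear factor: A/(x + 6) + B/(x + 6)²


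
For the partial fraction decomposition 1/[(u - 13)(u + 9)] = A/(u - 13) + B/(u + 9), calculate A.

Cover-up at u = 13: A = 1/(13 + 9) = 1/22


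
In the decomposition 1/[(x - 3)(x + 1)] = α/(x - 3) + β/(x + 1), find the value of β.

Cover-up at x = -1: β = 1/(-1 - 3) = -1/4


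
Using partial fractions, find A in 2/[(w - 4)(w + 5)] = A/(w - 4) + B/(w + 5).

Cover-up at w = 4: A = 2/(4 + 5) = 2/9


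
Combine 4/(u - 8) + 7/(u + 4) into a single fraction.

Common denominator (u - 8)(u + 4). Numerator: 4(u + 4) + 7(u - 8) = (4u + 16) + (7u - 56) = 11u - 40
Result: (11u - 40)/[(u - 8)(u + 4)]


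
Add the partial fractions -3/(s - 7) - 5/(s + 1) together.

Common denominator (s - 7)(s + 1). Numerator: -3(s + 1) - 5(s - 7) = (-3s - 3) - (5s - 35) = -8s + 32
Result: (-8s + 32)/[(s - 7)(s + 1)]


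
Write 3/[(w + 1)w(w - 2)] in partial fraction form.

Using cover-up method: α = 1, β = -3/2, γ = 1/2
Result: 1/(w + 1) - (3/2)/w + (1/2)/(w - 2)


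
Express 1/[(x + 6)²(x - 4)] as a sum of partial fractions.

Cover-up at x=4: C = 1/(4 + 6)² = 1/100. Cover-up at x=-6: B = 1/(-6 - 4) = -1/10. Comparing x² coeff: A = -C = -1/100
Result: (-1/100)/(x + 6) - (1/10)/(x + 6)² + (1/100)/(x - 4)


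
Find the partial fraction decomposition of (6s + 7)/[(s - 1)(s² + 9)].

At s=1: A = (6·1 + 7)/(1² + 9) = 13/10. B = -A = -13/10, C = 6 - 1·A = 47/10
Result: (13/10)/(s - 1) - ((13/10)s - 47/10)/(s² + 9)


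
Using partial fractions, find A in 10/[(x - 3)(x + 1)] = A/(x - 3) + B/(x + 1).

Cover-up at x = 3: A = 10/(3 + 1) = 10/4 = 5/2


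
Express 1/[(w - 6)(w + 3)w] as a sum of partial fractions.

Using cover-up method: A = 1/54, B = 1/27, C = -1/18
Result: (1/54)/(w - 6) + (1/27)/(w + 3) - (1/18)/w


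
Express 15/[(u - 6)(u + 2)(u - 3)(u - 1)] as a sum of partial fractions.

Using Heaviside cover-up: (1/8)/(u - 6) - (1/8)/(u + 2) - (1/2)/(u - 3) + (1/2)/(u - 1)


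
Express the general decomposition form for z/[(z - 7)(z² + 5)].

Linear + irreducible quadratic: α/(z - 7) + (βz + γ)/(z² + 5)


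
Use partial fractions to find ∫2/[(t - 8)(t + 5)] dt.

Decompose: 2/[(t - 8)(t + 5)] = (2/13)/(t - 8) - (2/13)/(t + 5). Integrate each term: (2/13) ln|(t - 8)| - (2/13) ln|(t + 5)| + C


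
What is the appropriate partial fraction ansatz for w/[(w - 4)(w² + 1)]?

Linear + irreducible quadratic: A/(w - 4) + (Bw + C)/(w² + 1)


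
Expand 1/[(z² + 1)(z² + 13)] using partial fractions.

Coefficient matching gives A = C = 0, B = 1/(13-1) = 1/12, D = -B = -1/12
Result: (1/12)/(z² + 1) - (1/12)/(z² + 13)


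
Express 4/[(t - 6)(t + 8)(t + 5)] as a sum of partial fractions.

Using cover-up method: α = 2/77, β = 2/21, γ = -4/33
Result: (2/77)/(t - 6) + (2/21)/(t + 8) - (4/33)/(t + 5)


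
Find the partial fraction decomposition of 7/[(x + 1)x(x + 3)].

Using cover-up method: P = -7/2, Q = 7/3, R = 7/6
Result: (-7/2)/(x + 1) + (7/3)/x + (7/6)/(x + 3)


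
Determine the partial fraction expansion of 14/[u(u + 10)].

14/u(u + 10) = P/u + Q/(u + 10). P = 14/(0 + 10) = 7/5, Q = 14/(-10 - 0) = -7/5
Result: (7/5)/u - (7/5)/(u + 10)


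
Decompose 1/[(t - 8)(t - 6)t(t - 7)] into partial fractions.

Using Heaviside cover-up: (1/16)/(t - 8) + (1/12)/(t - 6) - (1/336)/t - (1/7)/(t - 7)


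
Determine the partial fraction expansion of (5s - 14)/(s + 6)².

(5s - 14) = α(s + 6) + β. At s = -6: β = 5·(-6) - 14 = -44. Coeff of s: α = 5
Result: 5/(s + 6) - 44/(s + 6)²


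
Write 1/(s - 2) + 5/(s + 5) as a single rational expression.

Common denominator (s - 2)(s + 5). Numerator: 1(s + 5) + 5(s - 2) = (s + 5) + (5s - 10) = 6s - 5
Result: (6s - 5)/[(s - 2)(s + 5)]


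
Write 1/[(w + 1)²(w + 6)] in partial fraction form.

Cover-up at w=-6: γ = 1/(-6 + 1)² = 1/25. Cover-up at w=-1: β = 1/(-1 + 6) = 1/5. Comparing w² coeff: α = -γ = -1/25
Result: (-1/25)/(w + 1) + (1/5)/(w + 1)² + (1/25)/(w + 6)


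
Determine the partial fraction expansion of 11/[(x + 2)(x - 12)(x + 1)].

Using cover-up method: α = 11/14, β = 11/182, γ = -11/13
Result: (11/14)/(x + 2) + (11/182)/(x - 12) - (11/13)/(x + 1)


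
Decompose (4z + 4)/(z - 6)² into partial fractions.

(4z + 4) = α(z - 6) + β. At z = 6: β = 4·6 + 4 = 28. Coeff of z: α = 4
Result: 4/(z - 6) + 28/(z - 6)²


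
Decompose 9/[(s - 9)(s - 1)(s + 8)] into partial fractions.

Using cover-up method: α = 9/136, β = -1/8, γ = 1/17
Result: (9/136)/(s - 9) - (1/8)/(s - 1) + (1/17)/(s + 8)


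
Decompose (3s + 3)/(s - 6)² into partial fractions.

(3s + 3) = A(s - 6) + B. At s = 6: B = 3·6 + 3 = 21. Coeff of s: A = 3
Result: 3/(s - 6) + 21/(s - 6)²


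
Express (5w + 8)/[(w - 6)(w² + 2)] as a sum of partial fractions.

At w=6: α = (5·6 + 8)/(6² + 2) = 1. β = -α = -1, γ = 5 - 6·α = -1
Result: 1/(w - 6) - (w + 1)/(w² + 2)


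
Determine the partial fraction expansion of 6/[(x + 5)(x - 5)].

6/(x + 5)(x - 5) = A/(x + 5) + B/(x - 5). A = 6/(-5 - 5) = -3/5, B = 6/(5 + 5) = 3/5
Result: (-3/5)/(x + 5) + (3/5)/(x - 5)


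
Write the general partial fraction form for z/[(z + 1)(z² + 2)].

Linear + irreducible quadratic: P/(z + 1) + (Qz + R)/(z² + 2)


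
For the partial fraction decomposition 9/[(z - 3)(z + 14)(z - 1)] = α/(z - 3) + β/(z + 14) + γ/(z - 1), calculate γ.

Cover-up at z = 1: γ = 9/[(1 - 3)(1 + 14)] = 9/[(-2)(15)] = -9/30 = -3/10


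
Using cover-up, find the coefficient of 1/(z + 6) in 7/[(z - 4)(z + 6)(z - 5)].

Cover (z + 6), set z=-6: 7/[(-6 - 4)(-6 - 5)] = 7/110


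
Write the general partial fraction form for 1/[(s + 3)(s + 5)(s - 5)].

Three distinct linear factors: α/(s + 3) + β/(s + 5) + γ/(s - 5)


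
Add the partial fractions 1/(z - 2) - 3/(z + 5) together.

Common denominator (z - 2)(z + 5). Numerator: 1(z + 5) - 3(z - 2) = (z + 5) - (3z - 6) = -2z + 11
Result: (-2z + 11)/[(z - 2)(z + 5)]


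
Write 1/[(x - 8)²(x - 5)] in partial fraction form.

Cover-up at x=5: C = 1/(5 - 8)² = 1/9. Cover-up at x=8: B = 1/(8 - 5) = 1/3. Comparing x² coeff: A = -C = -1/9
Result: (-1/9)/(x - 8) + (1/3)/(x - 8)² + (1/9)/(x - 5)


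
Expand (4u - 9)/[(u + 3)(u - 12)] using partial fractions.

At u=-3: α = (4·(-3) - 9)/(-3 - 12) = 7/5. At u=12: β = (4·12 - 9)/(12 + 3) = 13/5
Result: (7/5)/(u + 3) + (13/5)/(u - 12)


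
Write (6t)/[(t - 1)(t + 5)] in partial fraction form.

At t=1: α = (6·1 + 0)/(1 + 5) = 1. At t=-5: β = (6·(-5) + 0)/(-5 - 1) = 5
Result: 1/(t - 1) + 5/(t + 5)


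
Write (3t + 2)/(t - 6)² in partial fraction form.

(3t + 2) = A(t - 6) + B. At t = 6: B = 3·6 + 2 = 20. Coeff of t: A = 3
Result: 3/(t - 6) + 20/(t - 6)²


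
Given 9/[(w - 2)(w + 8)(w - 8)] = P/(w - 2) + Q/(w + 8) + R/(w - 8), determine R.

Cover-up at w = 8: R = 9/[(8 - 2)(8 + 8)] = 9/[(6)(16)] = 9/96 = 3/32


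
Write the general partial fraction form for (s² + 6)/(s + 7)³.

Repeated linear factor (power 3): A/(s + 7) + B/(s + 7)² + C/(s + 7)³


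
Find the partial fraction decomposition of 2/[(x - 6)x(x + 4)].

Using cover-up method: A = 1/30, B = -1/12, C = 1/20
Result: (1/30)/(x - 6) - (1/12)/x + (1/20)/(x + 4)


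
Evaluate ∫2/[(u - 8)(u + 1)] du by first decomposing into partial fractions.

Decompose: 2/[(u - 8)(u + 1)] = (2/9)/(u - 8) - (2/9)/(u + 1). Integrate each term: (2/9) ln|(u - 8)| - (2/9) ln|(u + 1)| + C


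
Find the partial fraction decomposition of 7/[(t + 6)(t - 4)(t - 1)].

Using cover-up method: α = 1/10, β = 7/30, γ = -1/3
Result: (1/10)/(t + 6) + (7/30)/(t - 4) - (1/3)/(t - 1)


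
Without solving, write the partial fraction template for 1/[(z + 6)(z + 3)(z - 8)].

Three distinct linear factors: A/(z + 6) + B/(z + 3) + C/(z - 8)


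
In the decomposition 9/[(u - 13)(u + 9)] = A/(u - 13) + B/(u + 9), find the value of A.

Cover-up at u = 13: A = 9/(13 + 9) = 9/22


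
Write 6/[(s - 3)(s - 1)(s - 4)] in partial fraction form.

Using cover-up method: A = -3, B = 1, C = 2
Result: -3/(s - 3) + 1/(s - 1) + 2/(s - 4)


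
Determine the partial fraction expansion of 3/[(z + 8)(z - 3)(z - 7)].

Using cover-up method: α = 1/55, β = -3/44, γ = 1/20
Result: (1/55)/(z + 8) - (3/44)/(z - 3) + (1/20)/(z - 7)


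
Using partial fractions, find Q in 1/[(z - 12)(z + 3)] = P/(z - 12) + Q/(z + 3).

Cover-up at z = -3: Q = 1/(-3 - 12) = -1/15


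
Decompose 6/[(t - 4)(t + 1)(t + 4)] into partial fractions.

Using cover-up method: A = 3/20, B = -2/5, C = 1/4
Result: (3/20)/(t - 4) - (2/5)/(t + 1) + (1/4)/(t + 4)


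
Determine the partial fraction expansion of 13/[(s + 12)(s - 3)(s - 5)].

Using cover-up method: α = 13/255, β = -13/30, γ = 13/34
Result: (13/255)/(s + 12) - (13/30)/(s - 3) + (13/34)/(s - 5)


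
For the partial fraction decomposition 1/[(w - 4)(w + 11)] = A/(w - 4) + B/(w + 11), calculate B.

Cover-up at w = -11: B = 1/(-11 - 4) = -1/15


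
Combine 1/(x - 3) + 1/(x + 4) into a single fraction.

Common denominator (x - 3)(x + 4). Numerator: 1(x + 4) + 1(x - 3) = (x + 4) + (x - 3) = 2x + 1
Result: (2x + 1)/[(x - 3)(x + 4)]


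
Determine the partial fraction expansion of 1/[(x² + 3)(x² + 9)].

Coefficient matching gives A = C = 0, B = 1/(9-3) = 1/6, D = -B = -1/6
Result: (1/6)/(x² + 3) - (1/6)/(x² + 9)


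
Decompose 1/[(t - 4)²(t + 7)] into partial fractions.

Cover-up at t=-7: R = 1/(-7 - 4)² = 1/121. Cover-up at t=4: Q = 1/(4 + 7) = 1/11. Comparing t² coeff: P = -R = -1/121
Result: (-1/121)/(t - 4) + (1/11)/(t - 4)² + (1/121)/(t + 7)


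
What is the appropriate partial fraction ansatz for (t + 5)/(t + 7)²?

Repeated linear factor: α/(t + 7) + β/(t + 7)²


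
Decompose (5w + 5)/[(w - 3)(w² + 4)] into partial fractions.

At w=3: P = (5·3 + 5)/(3² + 4) = 20/13. Q = -P = -20/13, R = 5 - 3·P = 5/13
Result: (20/13)/(w - 3) - ((20/13)w - 5/13)/(w² + 4)


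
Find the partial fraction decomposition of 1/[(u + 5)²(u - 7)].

Cover-up at u=7: R = 1/(7 + 5)² = 1/144. Cover-up at u=-5: Q = 1/(-5 - 7) = -1/12. Comparing u² coeff: P = -R = -1/144
Result: (-1/144)/(u + 5) - (1/12)/(u + 5)² + (1/144)/(u - 7)


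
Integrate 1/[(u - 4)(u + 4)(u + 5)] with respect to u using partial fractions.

Cover-up: P = 1/72, Q = -1/8, R = 1/9. Decomposition: (1/72)/(u - 4) - (1/8)/(u + 4) + (1/9)/(u + 5). Integrate each term: (1/72) ln|(u - 4)| - (1/8) ln|(u + 4)| + (1/9) ln|(u + 5)| + C


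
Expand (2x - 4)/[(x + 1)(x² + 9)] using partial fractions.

At x=-1: A = (2·(-1) - 4)/((-1)² + 9) = -3/5. B = -A = 3/5, C = 2 - (-1)·A = 7/5
Result: (-3/5)/(x + 1) + ((3/5)x + 7/5)/(x² + 9)


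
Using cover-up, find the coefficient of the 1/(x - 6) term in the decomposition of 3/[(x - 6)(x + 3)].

Cover (x - 6), set x=6: 3/((x + 3) at x=6) = 3/(9) = 1/3


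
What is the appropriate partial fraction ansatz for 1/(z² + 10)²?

Repeated quadratic factor: (Pz + Q)/(z² + 10) + (Rz + S)/(z² + 10)²


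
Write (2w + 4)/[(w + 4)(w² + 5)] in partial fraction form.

At w=-4: P = (2·(-4) + 4)/((-4)² + 5) = -4/21. Q = -P = 4/21, R = 2 - (-4)·P = 26/21
Result: (-4/21)/(w + 4) + ((4/21)w + 26/21)/(w² + 5)


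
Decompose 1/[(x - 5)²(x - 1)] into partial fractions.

Cover-up at x=1: γ = 1/(1 - 5)² = 1/16. Cover-up at x=5: β = 1/(5 - 1) = 1/4. Comparing x² coeff: α = -γ = -1/16
Result: (-1/16)/(x - 5) + (1/4)/(x - 5)² + (1/16)/(x - 1)


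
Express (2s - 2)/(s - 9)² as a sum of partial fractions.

(2s - 2) = P(s - 9) + Q. At s = 9: Q = 2·9 - 2 = 16. Coeff of s: P = 2
Result: 2/(s - 9) + 16/(s - 9)²


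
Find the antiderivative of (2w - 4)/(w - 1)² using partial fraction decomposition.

Decompose: P = 2, Q = 2·1 - 4 = -2, so (2w - 4)/(w - 1)² = 2/(w - 1) - 2/(w - 1)². Integrate: ∫ P/(w - 1) dw = 2 ln|(w - 1)|; ∫ Q/(w - 1)² dw = 2/(w - 1). Sum: 2 ln|(w - 1)| + 2/(w - 1) + C


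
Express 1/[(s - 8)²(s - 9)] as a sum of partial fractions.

Cover-up at s=9: γ = 1/(9 - 8)² = 1. Cover-up at s=8: β = 1/(8 - 9) = -1. Comparing s² coeff: α = -γ = -1
Result: -1/(s - 8) - 1/(s - 8)² + 1/(s - 9)


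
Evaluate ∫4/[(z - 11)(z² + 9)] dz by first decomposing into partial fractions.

Cover-up at z=11: P = 4/(11²+9) = 2/65. Coeff matching: Q = -2/65, R = -22/65. Decomposition: (2/65)/(z - 11) - ((2/65)z + 22/65)/(z² + 9). Integrate: linear → ln, quadratic → (1/2)ln + arctan: (2/65) ln|(z - 11)| - (1/65) ln(z² + 9) - (22/195) arctan(z/3) + C


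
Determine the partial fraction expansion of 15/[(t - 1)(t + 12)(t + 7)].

Using cover-up method: α = 15/104, β = 3/13, γ = -3/8
Result: (15/104)/(t - 1) + (3/13)/(t + 12) - (3/8)/(t + 7)


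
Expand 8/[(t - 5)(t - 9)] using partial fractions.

8/(t - 5)(t - 9) = P/(t - 5) + Q/(t - 9). P = 8/(5 - 9) = -2, Q = 8/(9 - 5) = 2
Result: -2/(t - 5) + 2/(t - 9)


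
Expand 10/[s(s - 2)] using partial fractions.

10/s(s - 2) = P/s + Q/(s - 2). P = 10/(0 - 2) = -5, Q = 10/(2 - 0) = 5
Result: -5/s + 5/(s - 2)


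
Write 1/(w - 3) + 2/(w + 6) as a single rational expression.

Common denominator (w - 3)(w + 6). Numerator: 1(w + 6) + 2(w - 3) = (w + 6) + (2w - 6) = 3w
Result: (3w)/[(w - 3)(w + 6)]


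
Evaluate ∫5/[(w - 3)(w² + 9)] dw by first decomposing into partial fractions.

Cover-up at w=3: P = 5/(3²+9) = 5/18. Coeff matching: Q = -5/18, R = -5/6. Decomposition: (5/18)/(w - 3) - ((5/18)w + 5/6)/(w² + 9). Integrate: linear → ln, quadratic → (1/2)ln + arctan: (5/18) ln|(w - 3)| - (5/36) ln(w² + 9) - (5/18) arctan(w/3) + C


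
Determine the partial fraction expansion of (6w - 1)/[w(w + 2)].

At w=0: A = (6·0 - 1)/(0 + 2) = -1/2. At w=-2: B = (6·(-2) - 1)/(-2 - 0) = 13/2
Result: (-1/2)/w + (13/2)/(w + 2)


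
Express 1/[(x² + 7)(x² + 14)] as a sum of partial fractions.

Coefficient matching gives α = γ = 0, β = 1/(14-7) = 1/7, δ = -β = -1/7
Result: (1/7)/(x² + 7) - (1/7)/(x² + 14)


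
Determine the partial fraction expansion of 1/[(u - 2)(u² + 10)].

Cover-up at u = 2: A = 1/(2² + 10) = 1/14. Then B = -A = -1/14, C = -A·(0 + 2) = -1/7
Result: (1/14)/(u - 2) - ((1/14)u + 1/7)/(u² + 10)


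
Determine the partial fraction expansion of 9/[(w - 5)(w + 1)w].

Using cover-up method: P = 3/10, Q = 3/2, R = -9/5
Result: (3/10)/(w - 5) + (3/2)/(w + 1) - (9/5)/w


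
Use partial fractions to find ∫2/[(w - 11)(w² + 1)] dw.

Cover-up at w=11: α = 2/(11²+1) = 1/61. Coeff matching: β = -1/61, γ = -11/61. Decomposition: (1/61)/(w - 11) - ((1/61)w + 11/61)/(w² + 1). Integrate: linear → ln, quadratic → (1/2)ln + arctan: (1/61) ln|(w - 11)| - (1/122) ln(w² + 1) - (11/61) arctan(w) + C


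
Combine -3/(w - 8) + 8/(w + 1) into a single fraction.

Common denominator (w - 8)(w + 1). Numerator: -3(w + 1) + 8(w - 8) = (-3w - 3) + (8w - 64) = 5w - 67
Result: (5w - 67)/[(w - 8)(w + 1)]


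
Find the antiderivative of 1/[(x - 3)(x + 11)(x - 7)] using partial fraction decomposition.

Cover-up: P = -1/56, Q = 1/252, R = 1/72. Decomposition: (-1/56)/(x - 3) + (1/252)/(x + 11) + (1/72)/(x - 7). Integrate each term: (-1/56) ln|(x - 3)| + (1/252) ln|(x + 11)| + (1/72) ln|(x - 7)| + C


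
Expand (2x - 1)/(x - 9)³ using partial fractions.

(2x - 1) = A(x - 9)² + B(x - 9) + C. At x = 9: C = 2·9 - 1 = 17. Coefficients: A = 0, B = 2
Result: 2/(x - 9)² + 17/(x - 9)³


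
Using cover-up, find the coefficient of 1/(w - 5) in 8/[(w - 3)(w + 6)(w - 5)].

Cover (w - 5), set w=5: 8/[(5 - 3)(5 + 6)] = 4/11


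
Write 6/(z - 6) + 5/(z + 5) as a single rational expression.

Common denominator (z - 6)(z + 5). Numerator: 6(z + 5) + 5(z - 6) = (6z + 30) + (5z - 30) = 11z
Result: (11z)/[(z - 6)(z + 5)]


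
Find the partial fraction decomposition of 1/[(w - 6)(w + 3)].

1/(w - 6)(w + 3) = α/(w - 6) + β/(w + 3). α = 1/(6 + 3) = 1/9, β = 1/(-3 - 6) = -1/9
Result: (1/9)/(w - 6) - (1/9)/(w + 3)


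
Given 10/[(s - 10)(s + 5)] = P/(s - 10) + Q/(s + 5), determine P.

Cover-up at s = 10: P = 10/(10 + 5) = 10/15 = 2/3


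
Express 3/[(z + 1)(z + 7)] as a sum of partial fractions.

3/(z + 1)(z + 7) = A/(z + 1) + B/(z + 7). A = 3/(-1 + 7) = 1/2, B = 3/(-7 + 1) = -1/2
Result: (1/2)/(z + 1) - (1/2)/(z + 7)


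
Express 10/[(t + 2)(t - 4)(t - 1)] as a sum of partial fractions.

Using cover-up method: A = 5/9, B = 5/9, C = -10/9
Result: (5/9)/(t + 2) + (5/9)/(t - 4) - (10/9)/(t - 1)


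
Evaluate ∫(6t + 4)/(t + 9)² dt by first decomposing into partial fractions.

Decompose: α = 6, β = 6·(-9) + 4 = -50, so (6t + 4)/(t + 9)² = 6/(t + 9) - 50/(t + 9)². Integrate: ∫ α/(t + 9) dt = 6 ln|(t + 9)|; ∫ β/(t + 9)² dt = 50/(t + 9). Sum: 6 ln|(t + 9)| + 50/(t + 9) + C


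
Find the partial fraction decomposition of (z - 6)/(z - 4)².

(z - 6) = P(z - 4) + Q. At z = 4: Q = 1·4 - 6 = -2. Coeff of z: P = 1
Result: 1/(z - 4) - 2/(z - 4)²


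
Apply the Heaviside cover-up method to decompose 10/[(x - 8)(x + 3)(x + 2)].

Cover (x - 8), x=8: P = 10/[(8 + 3)(8 + 2)] = 1/11. Cover (x + 3), x=-3: Q = 10/[(-3 - 8)(-3 + 2)] = 10/11. Cover (x + 2), x=-2: R = 10/[(-2 - 8)(-2 + 3)] = -1.
Result: (1/11)/(x - 8) + (10/11)/(x + 3) - 1/(x + 2)


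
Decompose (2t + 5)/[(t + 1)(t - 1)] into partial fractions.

At t=-1: P = (2·(-1) + 5)/(-1 - 1) = -3/2. At t=1: Q = (2·1 + 5)/(1 + 1) = 7/2
Result: (-3/2)/(t + 1) + (7/2)/(t - 1)


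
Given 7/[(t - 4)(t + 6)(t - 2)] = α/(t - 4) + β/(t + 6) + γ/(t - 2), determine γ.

Cover-up at t = 2: γ = 7/[(2 - 4)(2 + 6)] = 7/[(-2)(8)] = -7/16


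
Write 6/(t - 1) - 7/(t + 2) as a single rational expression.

Common denominator (t - 1)(t + 2). Numerator: 6(t + 2) - 7(t - 1) = (6t + 12) - (7t - 7) = -t + 19
Result: (-t + 19)/[(t - 1)(t + 2)]


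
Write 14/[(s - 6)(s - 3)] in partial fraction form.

14/(s - 6)(s - 3) = α/(s - 6) + β/(s - 3). α = 14/(6 - 3) = 14/3, β = 14/(3 - 6) = -14/3
Result: (14/3)/(s - 6) - (14/3)/(s - 3)


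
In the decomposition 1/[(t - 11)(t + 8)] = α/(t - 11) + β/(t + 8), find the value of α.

Cover-up at t = 11: α = 1/(11 + 8) = 1/19


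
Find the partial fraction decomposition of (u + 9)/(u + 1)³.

(u + 9) = P(u + 1)² + Q(u + 1) + R. At u = -1: R = 1·(-1) + 9 = 8. Coefficients: P = 0, Q = 1
Result: 1/(u + 1)² + 8/(u + 1)³


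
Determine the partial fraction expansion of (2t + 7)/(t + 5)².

(2t + 7) = α(t + 5) + β. At t = -5: β = 2·(-5) + 7 = -3. Coeff of t: α = 2
Result: 2/(t + 5) - 3/(t + 5)²


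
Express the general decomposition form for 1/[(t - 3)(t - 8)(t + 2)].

Three distinct linear factors: A/(t - 3) + B/(t - 8) + C/(t + 2)


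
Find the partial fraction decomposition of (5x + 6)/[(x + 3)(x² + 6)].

At x=-3: α = (5·(-3) + 6)/((-3)² + 6) = -3/5. β = -α = 3/5, γ = 5 - (-3)·α = 16/5
Result: (-3/5)/(x + 3) + ((3/5)x + 16/5)/(x² + 6)


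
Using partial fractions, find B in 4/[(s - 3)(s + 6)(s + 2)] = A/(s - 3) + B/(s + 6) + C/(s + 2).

Cover-up at s = -6: B = 4/[(-6 - 3)(-6 + 2)] = 4/[(-9)(-4)] = 4/36 = 1/9


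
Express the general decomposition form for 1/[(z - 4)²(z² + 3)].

Repeated linear + quadratic: A/(z - 4) + B/(z - 4)² + (Cz + D)/(z² + 3)


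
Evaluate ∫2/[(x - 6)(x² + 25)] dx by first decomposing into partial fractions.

Cover-up at x=6: A = 2/(6²+25) = 2/61. Coeff matching: B = -2/61, C = -12/61. Decomposition: (2/61)/(x - 6) - ((2/61)x + 12/61)/(x² + 25). Integrate: linear → ln, quadratic → (1/2)ln + arctan: (2/61) ln|(x - 6)| - (1/61) ln(x² + 25) - (12/305) arctan(x/5) + C


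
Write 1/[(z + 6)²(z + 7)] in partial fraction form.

Cover-up at z=-7: C = 1/(-7 + 6)² = 1. Cover-up at z=-6: B = 1/(-6 + 7) = 1. Comparing z² coeff: A = -C = -1
Result: -1/(z + 6) + 1/(z + 6)² + 1/(z + 7)


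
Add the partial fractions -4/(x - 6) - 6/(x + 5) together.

Common denominator (x - 6)(x + 5). Numerator: -4(x + 5) - 6(x - 6) = (-4x - 20) - (6x - 36) = -10x + 16
Result: (-10x + 16)/[(x - 6)(x + 5)]


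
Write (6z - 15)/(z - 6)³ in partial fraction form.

(6z - 15) = α(z - 6)² + β(z - 6) + γ. At z = 6: γ = 6·6 - 15 = 21. Coefficients: α = 0, β = 6
Result: 6/(z - 6)² + 21/(z - 6)³


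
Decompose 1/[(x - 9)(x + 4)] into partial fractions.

1/(x - 9)(x + 4) = α/(x - 9) + β/(x + 4). α = 1/(9 + 4) = 1/13, β = 1/(-4 - 9) = -1/13
Result: (1/13)/(x - 9) - (1/13)/(x + 4)


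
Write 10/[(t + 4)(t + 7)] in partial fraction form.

10/(t + 4)(t + 7) = α/(t + 4) + β/(t + 7). α = 10/(-4 + 7) = 10/3, β = 10/(-7 + 4) = -10/3
Result: (10/3)/(t + 4) - (10/3)/(t + 7)


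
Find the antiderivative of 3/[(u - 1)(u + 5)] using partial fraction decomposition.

Decompose: 3/[(u - 1)(u + 5)] = (1/2)/(u - 1) - (1/2)/(u + 5). Integrate each term: (1/2) ln|(u - 1)| - (1/2) ln|(u + 5)| + C


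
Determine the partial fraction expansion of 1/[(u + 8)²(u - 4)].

Cover-up at u=4: C = 1/(4 + 8)² = 1/144. Cover-up at u=-8: B = 1/(-8 - 4) = -1/12. Comparing u² coeff: A = -C = -1/144
Result: (-1/144)/(u + 8) - (1/12)/(u + 8)² + (1/144)/(u - 4)


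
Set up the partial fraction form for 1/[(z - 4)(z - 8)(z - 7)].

Three distinct linear factors: A/(z - 4) + B/(z - 8) + C/(z - 7)


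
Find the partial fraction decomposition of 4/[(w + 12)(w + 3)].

4/(w + 12)(w + 3) = P/(w + 12) + Q/(w + 3). P = 4/(-12 + 3) = -4/9, Q = 4/(-3 + 12) = 4/9
Result: (-4/9)/(w + 12) + (4/9)/(w + 3)


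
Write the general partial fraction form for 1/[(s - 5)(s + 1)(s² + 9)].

Two linear + quadratic: A/(s - 5) + B/(s + 1) + (Cs + D)/(s² + 9)


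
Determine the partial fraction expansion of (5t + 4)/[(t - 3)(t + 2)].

At t=3: P = (5·3 + 4)/(3 + 2) = 19/5. At t=-2: Q = (5·(-2) + 4)/(-2 - 3) = 6/5
Result: (19/5)/(t - 3) + (6/5)/(t + 2)


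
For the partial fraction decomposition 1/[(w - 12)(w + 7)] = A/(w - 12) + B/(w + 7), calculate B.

Cover-up at w = -7: B = 1/(-7 - 12) = -1/19


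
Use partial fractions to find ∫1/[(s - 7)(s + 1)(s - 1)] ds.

Cover-up: α = 1/48, β = 1/16, γ = -1/12. Decomposition: (1/48)/(s - 7) + (1/16)/(s + 1) - (1/12)/(s - 1). Integrate each term: (1/48) ln|(s - 7)| + (1/16) ln|(s + 1)| - (1/12) ln|(s - 1)| + C


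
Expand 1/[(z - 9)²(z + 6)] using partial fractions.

Cover-up at z=-6: γ = 1/(-6 - 9)² = 1/225. Cover-up at z=9: β = 1/(9 + 6) = 1/15. Comparing z² coeff: α = -γ = -1/225
Result: (-1/225)/(z - 9) + (1/15)/(z - 9)² + (1/225)/(z + 6)


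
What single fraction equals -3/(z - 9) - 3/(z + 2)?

Common denominator (z - 9)(z + 2). Numerator: -3(z + 2) - 3(z - 9) = (-3z - 6) - (3z - 27) = -6z + 21
Result: (-6z + 21)/[(z - 9)(z + 2)]


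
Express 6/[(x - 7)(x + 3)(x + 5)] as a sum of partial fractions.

Using cover-up method: α = 1/20, β = -3/10, γ = 1/4
Result: (1/20)/(x - 7) - (3/10)/(x + 3) + (1/4)/(x + 5)


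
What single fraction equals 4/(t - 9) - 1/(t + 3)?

Common denominator (t - 9)(t + 3). Numerator: 4(t + 3) - 1(t - 9) = (4t + 12) - (t - 9) = 3t + 21
Result: (3t + 21)/[(t - 9)(t + 3)]


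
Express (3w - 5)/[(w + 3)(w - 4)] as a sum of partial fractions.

At w=-3: P = (3·(-3) - 5)/(-3 - 4) = 2. At w=4: Q = (3·4 - 5)/(4 + 3) = 1
Result: 2/(w + 3) + 1/(w - 4)


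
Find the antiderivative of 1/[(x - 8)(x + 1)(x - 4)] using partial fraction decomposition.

Cover-up: α = 1/36, β = 1/45, γ = -1/20. Decomposition: (1/36)/(x - 8) + (1/45)/(x + 1) - (1/20)/(x - 4). Integrate each term: (1/36) ln|(x - 8)| + (1/45) ln|(x + 1)| - (1/20) ln|(x - 4)| + C


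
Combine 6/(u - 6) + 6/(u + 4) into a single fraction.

Common denominator (u - 6)(u + 4). Numerator: 6(u + 4) + 6(u - 6) = (6u + 24) + (6u - 36) = 12u - 12
Result: (12u - 12)/[(u - 6)(u + 4)]


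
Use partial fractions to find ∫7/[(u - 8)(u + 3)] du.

Decompose: 7/[(u - 8)(u + 3)] = (7/11)/(u - 8) - (7/11)/(u + 3). Integrate each term: (7/11) ln|(u - 8)| - (7/11) ln|(u + 3)| + C


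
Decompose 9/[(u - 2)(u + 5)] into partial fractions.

9/(u - 2)(u + 5) = A/(u - 2) + B/(u + 5). A = 9/(2 + 5) = 9/7, B = 9/(-5 - 2) = -9/7
Result: (9/7)/(u - 2) - (9/7)/(u + 5)


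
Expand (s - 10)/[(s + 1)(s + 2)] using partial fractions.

At s=-1: α = (1·(-1) - 10)/(-1 + 2) = -11. At s=-2: β = (1·(-2) - 10)/(-2 + 1) = 12
Result: -11/(s + 1) + 12/(s + 2)


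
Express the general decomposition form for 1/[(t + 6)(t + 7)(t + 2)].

Three distinct linear factors: α/(t + 6) + β/(t + 7) + γ/(t + 2)


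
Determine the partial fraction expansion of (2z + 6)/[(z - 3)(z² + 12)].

At z=3: α = (2·3 + 6)/(3² + 12) = 4/7. β = -α = -4/7, γ = 2 - 3·α = 2/7
Result: (4/7)/(z - 3) - ((4/7)z - 2/7)/(z² + 12)


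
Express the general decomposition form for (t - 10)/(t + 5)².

Repeated linear factor: A/(t + 5) + B/(t + 5)²


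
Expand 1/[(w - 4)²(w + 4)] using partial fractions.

Cover-up at w=-4: R = 1/(-4 - 4)² = 1/64. Cover-up at w=4: Q = 1/(4 + 4) = 1/8. Comparing w² coeff: P = -R = -1/64
Result: (-1/64)/(w - 4) + (1/8)/(w - 4)² + (1/64)/(w + 4)


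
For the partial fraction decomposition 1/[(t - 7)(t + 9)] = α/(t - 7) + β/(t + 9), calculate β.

Cover-up at t = -9: β = 1/(-9 - 7) = -1/16


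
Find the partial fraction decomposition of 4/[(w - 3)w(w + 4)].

Using cover-up method: P = 4/21, Q = -1/3, R = 1/7
Result: (4/21)/(w - 3) - (1/3)/w + (1/7)/(w + 4)


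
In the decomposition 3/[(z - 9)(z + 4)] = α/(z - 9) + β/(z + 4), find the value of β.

Cover-up at z = -4: β = 3/(-4 - 9) = -3/13


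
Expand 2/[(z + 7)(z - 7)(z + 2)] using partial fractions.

Using cover-up method: P = 1/35, Q = 1/63, R = -2/45
Result: (1/35)/(z + 7) + (1/63)/(z - 7) - (2/45)/(z + 2)


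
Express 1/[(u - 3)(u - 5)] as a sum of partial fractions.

1/(u - 3)(u - 5) = A/(u - 3) + B/(u - 5). A = 1/(3 - 5) = -1/2, B = 1/(5 - 3) = 1/2
Result: (-1/2)/(u - 3) + (1/2)/(u - 5)


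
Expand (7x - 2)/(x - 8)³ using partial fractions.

(7x - 2) = α(x - 8)² + β(x - 8) + γ. At x = 8: γ = 7·8 - 2 = 54. Coefficients: α = 0, β = 7
Result: 7/(x - 8)² + 54/(x - 8)³


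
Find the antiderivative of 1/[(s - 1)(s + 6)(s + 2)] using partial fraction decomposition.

Cover-up: α = 1/21, β = 1/28, γ = -1/12. Decomposition: (1/21)/(s - 1) + (1/28)/(s + 6) - (1/12)/(s + 2). Integrate each term: (1/21) ln|(s - 1)| + (1/28) ln|(s + 6)| - (1/12) ln|(s + 2)| + C
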